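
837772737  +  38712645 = 876485382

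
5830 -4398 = 1432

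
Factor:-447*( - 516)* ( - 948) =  - 218658096 = - 2^4  *  3^3*43^1*79^1*149^1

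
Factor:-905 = - 5^1*181^1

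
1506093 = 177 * 8509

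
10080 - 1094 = 8986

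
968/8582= 484/4291 = 0.11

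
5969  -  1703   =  4266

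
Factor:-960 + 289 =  -671  =  - 11^1*61^1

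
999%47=12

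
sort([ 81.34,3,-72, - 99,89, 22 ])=[ - 99,  -  72, 3,22,81.34 , 89] 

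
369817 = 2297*161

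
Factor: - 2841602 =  - 2^1 * 19^1*74779^1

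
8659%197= 188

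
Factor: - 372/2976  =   - 2^(-3)=-1/8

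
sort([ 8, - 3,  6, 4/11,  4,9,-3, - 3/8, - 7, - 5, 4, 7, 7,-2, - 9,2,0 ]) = [ - 9, - 7,- 5, - 3, - 3, - 2, - 3/8,0,4/11,  2,4,4, 6,7, 7, 8, 9 ]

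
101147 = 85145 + 16002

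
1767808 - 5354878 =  - 3587070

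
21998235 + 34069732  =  56067967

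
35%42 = 35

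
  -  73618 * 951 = - 70010718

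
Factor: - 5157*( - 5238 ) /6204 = 2^ ( - 1 ) * 3^5 *11^( - 1 )*47^(-1 )*97^1*191^1=4502061/1034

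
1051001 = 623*1687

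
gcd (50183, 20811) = 7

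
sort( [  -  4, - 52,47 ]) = [ - 52, - 4, 47 ] 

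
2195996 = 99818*22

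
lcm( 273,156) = 1092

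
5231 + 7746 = 12977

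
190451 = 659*289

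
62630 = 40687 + 21943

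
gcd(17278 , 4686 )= 2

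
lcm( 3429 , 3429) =3429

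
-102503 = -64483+  -  38020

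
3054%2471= 583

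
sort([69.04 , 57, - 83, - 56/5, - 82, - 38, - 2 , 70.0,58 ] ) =[ - 83 , - 82 , - 38, - 56/5, - 2, 57, 58,69.04,70.0 ] 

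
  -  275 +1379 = 1104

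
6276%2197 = 1882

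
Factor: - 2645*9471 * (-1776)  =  2^4*3^2 *5^1*7^1 *11^1*23^2*37^1  *41^1 = 44490211920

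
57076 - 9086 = 47990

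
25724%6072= 1436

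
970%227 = 62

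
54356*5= 271780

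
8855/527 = 8855/527 = 16.80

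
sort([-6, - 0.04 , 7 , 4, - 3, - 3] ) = [ - 6, - 3, - 3, - 0.04,4,  7 ]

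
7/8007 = 7/8007 = 0.00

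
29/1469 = 29/1469 = 0.02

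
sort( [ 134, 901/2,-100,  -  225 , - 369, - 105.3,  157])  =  [-369,-225, - 105.3 , - 100  ,  134,157, 901/2]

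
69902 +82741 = 152643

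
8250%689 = 671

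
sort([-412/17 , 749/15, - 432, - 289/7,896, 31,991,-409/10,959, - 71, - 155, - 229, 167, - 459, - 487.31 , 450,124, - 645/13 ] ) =[ - 487.31,  -  459, - 432, - 229,  -  155, - 71, - 645/13,- 289/7, - 409/10, - 412/17,31, 749/15,  124,167, 450,896,959, 991] 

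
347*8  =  2776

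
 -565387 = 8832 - 574219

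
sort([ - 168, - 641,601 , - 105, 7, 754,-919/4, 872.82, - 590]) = [ - 641, - 590, -919/4,  -  168,-105, 7,601, 754, 872.82]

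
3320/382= 8 + 132/191 = 8.69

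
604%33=10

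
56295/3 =18765 = 18765.00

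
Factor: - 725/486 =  - 2^(-1) * 3^ ( - 5 ) * 5^2*29^1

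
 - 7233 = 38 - 7271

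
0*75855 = 0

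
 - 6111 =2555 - 8666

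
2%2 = 0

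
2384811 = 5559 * 429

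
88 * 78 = 6864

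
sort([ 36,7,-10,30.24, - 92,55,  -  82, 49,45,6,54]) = [-92,- 82, - 10,6, 7, 30.24,36 , 45, 49, 54, 55]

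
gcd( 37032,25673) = 1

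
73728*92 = 6782976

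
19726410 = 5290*3729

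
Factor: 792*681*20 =2^5*3^3*5^1*11^1*227^1 = 10787040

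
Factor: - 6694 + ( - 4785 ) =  - 11479 = - 13^1*883^1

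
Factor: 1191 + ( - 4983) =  - 3792 = - 2^4*3^1 *79^1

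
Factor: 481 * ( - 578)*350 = - 2^2*5^2*7^1 * 13^1  *  17^2*37^1  =  - 97306300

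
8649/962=8649/962=8.99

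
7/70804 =7/70804=0.00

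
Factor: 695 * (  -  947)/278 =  - 4735/2 = - 2^( - 1)*5^1 * 947^1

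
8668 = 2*4334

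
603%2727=603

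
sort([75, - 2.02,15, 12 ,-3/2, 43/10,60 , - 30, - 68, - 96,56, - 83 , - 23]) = [ - 96, -83,- 68, -30, - 23 ,  -  2.02,-3/2, 43/10,12,  15,56,60,75 ]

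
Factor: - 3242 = - 2^1*1621^1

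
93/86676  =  1/932  =  0.00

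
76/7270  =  38/3635 = 0.01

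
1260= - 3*( - 420 ) 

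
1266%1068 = 198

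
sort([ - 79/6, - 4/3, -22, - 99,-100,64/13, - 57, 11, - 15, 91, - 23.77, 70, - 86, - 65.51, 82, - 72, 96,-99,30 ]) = [ - 100, - 99, -99,  -  86, - 72, - 65.51, - 57, - 23.77, - 22, - 15, - 79/6, - 4/3,64/13,11, 30, 70, 82, 91, 96 ]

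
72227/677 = 72227/677 = 106.69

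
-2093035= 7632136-9725171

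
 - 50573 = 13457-64030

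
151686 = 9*16854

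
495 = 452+43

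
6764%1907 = 1043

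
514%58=50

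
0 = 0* (-9830)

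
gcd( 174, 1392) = 174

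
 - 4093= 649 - 4742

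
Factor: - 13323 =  - 3^1*4441^1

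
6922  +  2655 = 9577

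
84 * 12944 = 1087296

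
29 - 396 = -367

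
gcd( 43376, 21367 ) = 1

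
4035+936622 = 940657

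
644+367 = 1011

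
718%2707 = 718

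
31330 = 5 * 6266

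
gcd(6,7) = 1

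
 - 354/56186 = - 1 + 27916/28093 = - 0.01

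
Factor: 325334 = 2^1*47^1*3461^1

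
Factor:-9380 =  - 2^2*5^1*7^1*67^1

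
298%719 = 298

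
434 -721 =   -  287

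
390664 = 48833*8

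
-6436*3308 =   -  21290288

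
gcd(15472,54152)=7736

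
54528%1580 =808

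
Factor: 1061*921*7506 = 2^1*3^4*139^1*307^1*1061^1=7334720586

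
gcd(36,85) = 1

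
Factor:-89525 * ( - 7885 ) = 5^3*19^1*83^1*3581^1 = 705904625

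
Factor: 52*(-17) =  - 2^2*13^1*17^1  =  - 884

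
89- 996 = - 907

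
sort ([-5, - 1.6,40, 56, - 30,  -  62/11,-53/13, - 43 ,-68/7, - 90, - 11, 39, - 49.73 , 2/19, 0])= [- 90,-49.73,-43,  -  30,-11,-68/7, - 62/11,-5,  -  53/13,  -  1.6, 0 , 2/19, 39, 40 , 56]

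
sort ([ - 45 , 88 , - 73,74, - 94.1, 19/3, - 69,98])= [ - 94.1, - 73, - 69, - 45,19/3,74,88,98 ] 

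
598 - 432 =166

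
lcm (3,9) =9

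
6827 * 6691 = 45679457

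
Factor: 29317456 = 2^4*7^1*19^1*23^1*599^1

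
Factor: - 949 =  - 13^1 * 73^1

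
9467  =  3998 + 5469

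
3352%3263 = 89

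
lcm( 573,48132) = 48132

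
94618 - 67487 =27131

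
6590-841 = 5749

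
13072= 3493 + 9579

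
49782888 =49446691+336197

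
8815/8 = 8815/8 = 1101.88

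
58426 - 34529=23897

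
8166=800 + 7366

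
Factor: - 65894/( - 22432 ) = 47/16= 2^ ( - 4)*47^1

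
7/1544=7/1544 = 0.00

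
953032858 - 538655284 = 414377574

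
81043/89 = 910 + 53/89 = 910.60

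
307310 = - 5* ( - 61462)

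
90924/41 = 2217 + 27/41 = 2217.66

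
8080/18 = 4040/9 = 448.89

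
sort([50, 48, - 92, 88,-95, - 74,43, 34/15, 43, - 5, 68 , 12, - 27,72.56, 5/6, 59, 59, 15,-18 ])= [ - 95, - 92, - 74, - 27, - 18, - 5 , 5/6 , 34/15, 12,15,43,43, 48, 50, 59, 59,  68,72.56, 88 ]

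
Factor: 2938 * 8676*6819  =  2^3*3^3*13^1*113^1*241^1*2273^1=   173816910072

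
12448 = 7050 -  - 5398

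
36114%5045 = 799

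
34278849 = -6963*( - 4923) 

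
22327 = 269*83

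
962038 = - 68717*( - 14 )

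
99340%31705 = 4225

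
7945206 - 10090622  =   - 2145416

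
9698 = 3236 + 6462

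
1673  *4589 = 7677397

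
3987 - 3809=178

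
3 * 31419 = 94257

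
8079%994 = 127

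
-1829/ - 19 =1829/19 = 96.26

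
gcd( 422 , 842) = 2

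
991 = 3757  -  2766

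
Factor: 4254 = 2^1*3^1*709^1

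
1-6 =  - 5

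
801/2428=801/2428 = 0.33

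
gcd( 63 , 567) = 63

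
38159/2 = 19079 + 1/2=19079.50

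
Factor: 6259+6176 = 12435=3^1*5^1*  829^1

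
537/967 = 537/967 = 0.56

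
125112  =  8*15639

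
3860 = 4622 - 762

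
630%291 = 48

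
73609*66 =4858194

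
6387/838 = 7+ 521/838 = 7.62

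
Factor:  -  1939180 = - 2^2*5^1*96959^1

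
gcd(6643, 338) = 13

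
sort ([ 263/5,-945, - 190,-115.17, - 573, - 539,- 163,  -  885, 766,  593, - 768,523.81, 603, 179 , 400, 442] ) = [ -945, - 885 , - 768, - 573, - 539,-190, -163,- 115.17, 263/5,179 , 400, 442, 523.81, 593, 603, 766] 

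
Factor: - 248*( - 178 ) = 44144=2^4*31^1*89^1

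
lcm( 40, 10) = 40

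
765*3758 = 2874870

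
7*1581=11067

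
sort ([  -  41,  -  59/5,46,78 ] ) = [ - 41,-59/5 , 46, 78] 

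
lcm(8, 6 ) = 24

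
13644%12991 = 653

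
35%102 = 35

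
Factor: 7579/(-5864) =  - 2^(-3 )*11^1*13^1 * 53^1 * 733^( - 1)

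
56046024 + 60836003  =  116882027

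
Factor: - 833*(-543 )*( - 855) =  - 386732745 =- 3^3*5^1*7^2*17^1*19^1*181^1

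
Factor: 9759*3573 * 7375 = 257158189125 = 3^3 * 5^3*59^1*397^1*3253^1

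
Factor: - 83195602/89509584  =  -41597801/44754792 = -2^( - 3)*3^( - 1) * 7^1*1864783^(-1) * 5942543^1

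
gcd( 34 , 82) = 2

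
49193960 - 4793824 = 44400136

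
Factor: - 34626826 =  - 2^1*13^1*1331801^1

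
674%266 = 142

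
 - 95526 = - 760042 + 664516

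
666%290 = 86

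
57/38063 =57/38063 = 0.00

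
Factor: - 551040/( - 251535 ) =2^7*7^1* 409^( - 1) = 896/409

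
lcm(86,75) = 6450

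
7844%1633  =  1312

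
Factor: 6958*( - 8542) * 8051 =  - 478513085036= - 2^2*7^2*71^1*83^1*97^1*4271^1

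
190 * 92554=17585260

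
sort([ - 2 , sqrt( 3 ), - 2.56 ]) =[ - 2.56, - 2,sqrt( 3)]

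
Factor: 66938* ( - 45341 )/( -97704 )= 2^( - 2 )*3^( - 2 )* 23^( - 1 ) * 59^( - 1)*33469^1* 45341^1 = 1517517929/48852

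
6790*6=40740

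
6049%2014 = 7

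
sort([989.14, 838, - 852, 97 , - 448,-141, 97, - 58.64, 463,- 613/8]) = [ - 852, - 448, - 141, - 613/8, - 58.64,  97, 97, 463, 838,989.14]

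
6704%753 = 680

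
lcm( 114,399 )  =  798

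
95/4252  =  95/4252 = 0.02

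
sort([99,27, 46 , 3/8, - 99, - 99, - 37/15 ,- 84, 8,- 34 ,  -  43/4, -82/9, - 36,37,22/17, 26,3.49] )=[ - 99, - 99, - 84,-36, - 34,-43/4, - 82/9, - 37/15, 3/8,22/17,  3.49, 8 , 26,27,37,46, 99]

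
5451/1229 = 5451/1229 = 4.44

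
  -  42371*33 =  - 1398243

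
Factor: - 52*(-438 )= 2^3*3^1*13^1*73^1 = 22776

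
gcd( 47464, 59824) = 8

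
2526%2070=456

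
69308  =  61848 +7460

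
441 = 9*49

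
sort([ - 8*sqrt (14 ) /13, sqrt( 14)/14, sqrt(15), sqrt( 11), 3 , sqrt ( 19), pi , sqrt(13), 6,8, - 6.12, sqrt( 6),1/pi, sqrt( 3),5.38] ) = [ - 6.12, - 8*sqrt(14) /13,  sqrt( 14)/14,1/pi,sqrt( 3), sqrt (6 ),3, pi,sqrt (11 ) , sqrt( 13),  sqrt(15),sqrt(19),5.38,6, 8 ]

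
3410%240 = 50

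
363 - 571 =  - 208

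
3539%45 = 29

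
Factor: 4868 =2^2*1217^1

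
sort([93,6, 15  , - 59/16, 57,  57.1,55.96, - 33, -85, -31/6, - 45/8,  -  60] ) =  [ - 85, - 60,  -  33, - 45/8, - 31/6, - 59/16, 6,15,55.96,57,57.1,93]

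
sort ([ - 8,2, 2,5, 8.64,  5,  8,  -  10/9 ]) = [ - 8 ,-10/9, 2,2,5,5,8,8.64] 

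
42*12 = 504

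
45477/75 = 15159/25 = 606.36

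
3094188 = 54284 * 57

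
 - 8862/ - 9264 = 1477/1544 = 0.96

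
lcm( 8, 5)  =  40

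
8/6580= 2/1645 = 0.00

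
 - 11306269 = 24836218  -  36142487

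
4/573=4/573 = 0.01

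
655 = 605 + 50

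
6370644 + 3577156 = 9947800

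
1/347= 1/347 = 0.00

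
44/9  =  44/9 = 4.89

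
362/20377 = 362/20377 = 0.02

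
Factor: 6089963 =11^1*23^1*24071^1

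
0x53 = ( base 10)83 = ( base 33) 2h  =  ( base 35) 2d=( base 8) 123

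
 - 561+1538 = 977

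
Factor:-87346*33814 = -2953517644 = - 2^2*7^1*11^1*17^1 * 29^1*53^1* 367^1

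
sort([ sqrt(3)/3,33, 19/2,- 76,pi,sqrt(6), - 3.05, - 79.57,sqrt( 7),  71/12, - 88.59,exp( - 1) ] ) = [ -88.59,-79.57 , - 76,-3.05,exp(-1 ) , sqrt( 3)/3 , sqrt( 6 ),sqrt(7),  pi, 71/12, 19/2,33 ]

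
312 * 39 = 12168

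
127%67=60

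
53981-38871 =15110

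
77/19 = 4 + 1/19 = 4.05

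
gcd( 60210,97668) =18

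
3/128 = 3/128 = 0.02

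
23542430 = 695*33874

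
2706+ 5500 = 8206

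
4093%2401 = 1692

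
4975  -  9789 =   -  4814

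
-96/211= - 1 + 115/211 = - 0.45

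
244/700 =61/175=0.35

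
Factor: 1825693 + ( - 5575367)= - 2^1*1874837^1 = -3749674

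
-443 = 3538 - 3981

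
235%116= 3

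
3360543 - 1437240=1923303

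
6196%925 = 646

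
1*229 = 229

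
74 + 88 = 162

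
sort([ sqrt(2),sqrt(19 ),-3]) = [ - 3,  sqrt(2 ), sqrt(19) ]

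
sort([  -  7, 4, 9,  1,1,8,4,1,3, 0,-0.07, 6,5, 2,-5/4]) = [ - 7,-5/4,-0.07,0,1,1, 1,2, 3,4,4,5 , 6, 8,9]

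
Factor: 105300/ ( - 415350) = - 2^1 *3^2*71^( - 1 ) = - 18/71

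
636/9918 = 106/1653 = 0.06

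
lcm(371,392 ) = 20776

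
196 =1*196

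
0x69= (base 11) 96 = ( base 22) 4h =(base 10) 105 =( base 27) 3o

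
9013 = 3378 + 5635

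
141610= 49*2890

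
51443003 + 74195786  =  125638789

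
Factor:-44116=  - 2^2 *41^1*269^1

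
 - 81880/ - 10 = 8188/1 = 8188.00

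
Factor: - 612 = -2^2*3^2*17^1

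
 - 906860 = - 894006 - 12854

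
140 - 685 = -545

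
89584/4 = 22396 = 22396.00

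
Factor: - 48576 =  - 2^6* 3^1*11^1*23^1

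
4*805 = 3220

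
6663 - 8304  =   - 1641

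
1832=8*229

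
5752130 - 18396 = 5733734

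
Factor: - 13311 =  - 3^3*17^1*29^1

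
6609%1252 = 349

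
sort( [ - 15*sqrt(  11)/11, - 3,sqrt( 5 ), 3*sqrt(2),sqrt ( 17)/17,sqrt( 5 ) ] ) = [ - 15*sqrt( 11 )/11,-3,  sqrt(17 )/17, sqrt ( 5), sqrt( 5 ),3*sqrt( 2)] 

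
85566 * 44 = 3764904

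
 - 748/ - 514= 1 + 117/257  =  1.46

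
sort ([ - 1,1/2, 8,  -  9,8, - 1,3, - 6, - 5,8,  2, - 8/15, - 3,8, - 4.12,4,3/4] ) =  [ - 9, - 6, - 5, -4.12, - 3,-1,  -  1, - 8/15 , 1/2,3/4,2,3,4, 8,8, 8,8] 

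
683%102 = 71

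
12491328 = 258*48416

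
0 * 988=0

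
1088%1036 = 52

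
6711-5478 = 1233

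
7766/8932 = 353/406 = 0.87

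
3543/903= 1181/301=3.92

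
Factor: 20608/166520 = 112/905 =2^4*5^( - 1)*7^1*181^( - 1) 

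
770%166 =106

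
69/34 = 2 + 1/34=2.03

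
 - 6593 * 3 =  - 19779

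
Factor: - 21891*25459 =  - 3^1*7^1 * 3637^1* 7297^1 = - 557322969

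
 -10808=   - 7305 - 3503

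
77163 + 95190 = 172353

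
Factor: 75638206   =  2^1 * 7^1*29^1*186301^1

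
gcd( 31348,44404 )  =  68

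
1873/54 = 34+ 37/54 = 34.69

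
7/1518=7/1518  =  0.00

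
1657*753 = 1247721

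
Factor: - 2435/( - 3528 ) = 2^(-3 )* 3^( - 2 )* 5^1 * 7^(- 2)*487^1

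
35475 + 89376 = 124851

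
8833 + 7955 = 16788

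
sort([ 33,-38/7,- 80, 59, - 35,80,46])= [ - 80,  -  35,- 38/7 , 33,46,59, 80 ] 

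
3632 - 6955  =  -3323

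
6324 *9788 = 61899312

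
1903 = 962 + 941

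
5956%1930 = 166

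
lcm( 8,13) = 104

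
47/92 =47/92 = 0.51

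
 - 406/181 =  - 3 + 137/181  =  - 2.24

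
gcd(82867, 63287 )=1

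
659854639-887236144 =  -227381505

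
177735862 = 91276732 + 86459130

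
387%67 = 52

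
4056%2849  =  1207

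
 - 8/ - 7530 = 4/3765= 0.00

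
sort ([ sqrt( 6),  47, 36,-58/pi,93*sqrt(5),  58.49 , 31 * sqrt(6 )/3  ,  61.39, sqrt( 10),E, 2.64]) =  [ - 58/pi,sqrt(6 ),  2.64  ,  E,  sqrt( 10), 31*sqrt(6 ) /3,36, 47, 58.49,  61.39 , 93 * sqrt (5)]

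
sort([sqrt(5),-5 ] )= [ - 5, sqrt (5 )]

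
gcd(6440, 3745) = 35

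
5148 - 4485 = 663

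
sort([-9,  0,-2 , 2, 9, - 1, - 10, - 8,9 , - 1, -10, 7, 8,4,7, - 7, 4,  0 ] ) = [ - 10, - 10, - 9, - 8, - 7, - 2, - 1, - 1, 0, 0,2, 4,4, 7, 7,8, 9,9] 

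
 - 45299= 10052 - 55351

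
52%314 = 52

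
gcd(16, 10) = 2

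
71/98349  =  71/98349 = 0.00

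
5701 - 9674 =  - 3973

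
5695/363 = 5695/363= 15.69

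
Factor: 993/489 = 331/163 = 163^( - 1)*331^1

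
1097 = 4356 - 3259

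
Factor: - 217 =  - 7^1*31^1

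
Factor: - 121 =-11^2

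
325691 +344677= 670368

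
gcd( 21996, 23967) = 9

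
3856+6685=10541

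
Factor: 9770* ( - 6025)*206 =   -  2^2*5^3*103^1*241^1*977^1 = - 12126035500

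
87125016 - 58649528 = 28475488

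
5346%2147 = 1052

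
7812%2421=549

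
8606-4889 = 3717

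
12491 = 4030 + 8461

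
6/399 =2/133 = 0.02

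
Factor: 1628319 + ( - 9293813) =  - 7665494  =  - 2^1*31^1*123637^1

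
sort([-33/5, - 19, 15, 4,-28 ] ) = [ - 28, - 19, - 33/5,  4, 15]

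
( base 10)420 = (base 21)k0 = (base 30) E0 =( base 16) 1A4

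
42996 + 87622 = 130618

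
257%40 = 17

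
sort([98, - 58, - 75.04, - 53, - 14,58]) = [  -  75.04, - 58, - 53, - 14 , 58,  98]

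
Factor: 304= 2^4*19^1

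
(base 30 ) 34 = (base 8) 136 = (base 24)3M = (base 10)94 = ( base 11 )86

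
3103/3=1034  +  1/3 = 1034.33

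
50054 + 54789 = 104843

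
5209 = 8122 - 2913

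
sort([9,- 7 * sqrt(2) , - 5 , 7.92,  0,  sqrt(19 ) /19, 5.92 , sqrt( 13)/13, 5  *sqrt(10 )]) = [-7*sqrt(2 ),-5,0,sqrt(19)/19 , sqrt( 13 ) /13,5.92 , 7.92,9,5*sqrt(10 )]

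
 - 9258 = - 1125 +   -  8133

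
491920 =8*61490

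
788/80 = 9 + 17/20=9.85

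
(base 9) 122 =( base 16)65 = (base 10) 101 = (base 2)1100101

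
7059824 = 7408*953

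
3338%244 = 166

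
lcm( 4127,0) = 0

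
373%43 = 29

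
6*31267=187602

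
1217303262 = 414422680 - -802880582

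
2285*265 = 605525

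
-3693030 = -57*64790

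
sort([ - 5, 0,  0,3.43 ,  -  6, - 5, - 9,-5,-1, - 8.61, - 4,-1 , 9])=[ - 9,-8.61, - 6 , - 5, - 5, - 5,  -  4, - 1, -1, 0, 0, 3.43, 9]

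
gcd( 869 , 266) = 1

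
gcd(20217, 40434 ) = 20217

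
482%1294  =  482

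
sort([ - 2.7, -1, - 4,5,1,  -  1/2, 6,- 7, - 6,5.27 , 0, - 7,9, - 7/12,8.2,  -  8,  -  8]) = [ - 8,  -  8,-7, - 7,  -  6, - 4, - 2.7, - 1,  -  7/12, - 1/2,0,1,5,  5.27, 6,8.2,9]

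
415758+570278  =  986036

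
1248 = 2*624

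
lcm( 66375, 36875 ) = 331875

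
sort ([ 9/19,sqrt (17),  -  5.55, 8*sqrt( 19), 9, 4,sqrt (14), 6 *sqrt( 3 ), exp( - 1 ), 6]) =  [-5.55, exp ( - 1) , 9/19,sqrt( 14 ), 4, sqrt(17),6, 9, 6  *sqrt( 3 ), 8*sqrt( 19) ]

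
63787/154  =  63787/154= 414.20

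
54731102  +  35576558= 90307660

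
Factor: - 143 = -11^1 * 13^1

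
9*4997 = 44973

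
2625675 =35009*75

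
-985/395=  - 3  +  40/79 = - 2.49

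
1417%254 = 147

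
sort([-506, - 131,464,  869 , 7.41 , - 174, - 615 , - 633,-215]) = [- 633, - 615,- 506,-215, - 174,-131,  7.41, 464,869]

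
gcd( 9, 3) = 3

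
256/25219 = 256/25219 = 0.01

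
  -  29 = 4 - 33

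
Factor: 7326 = 2^1 * 3^2*11^1 * 37^1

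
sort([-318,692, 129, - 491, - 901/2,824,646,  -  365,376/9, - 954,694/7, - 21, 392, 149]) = [ - 954, - 491 , - 901/2, - 365,- 318, - 21, 376/9, 694/7,129,149, 392, 646, 692, 824 ]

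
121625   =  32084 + 89541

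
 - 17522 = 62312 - 79834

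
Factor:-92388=-2^2*3^1*7699^1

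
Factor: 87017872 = 2^4*19^1*286243^1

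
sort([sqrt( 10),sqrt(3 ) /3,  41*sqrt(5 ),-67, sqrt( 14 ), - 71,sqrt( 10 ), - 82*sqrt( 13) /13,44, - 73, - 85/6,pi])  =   [-73,  -  71,-67 , -82*sqrt(13)/13,  -  85/6,  sqrt(3 ) /3, pi,sqrt( 10),  sqrt ( 10 ),  sqrt(14 ), 44, 41*sqrt( 5 ) ] 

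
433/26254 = 433/26254 = 0.02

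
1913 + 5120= 7033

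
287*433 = 124271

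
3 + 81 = 84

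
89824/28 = 3208 = 3208.00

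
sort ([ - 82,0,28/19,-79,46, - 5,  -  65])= [ - 82, - 79, -65, - 5, 0,28/19,46]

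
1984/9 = 1984/9 = 220.44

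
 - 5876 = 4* (- 1469)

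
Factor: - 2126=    - 2^1*1063^1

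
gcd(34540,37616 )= 4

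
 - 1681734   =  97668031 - 99349765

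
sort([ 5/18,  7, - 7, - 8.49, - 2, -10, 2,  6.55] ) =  [  -  10, - 8.49,  -  7, - 2, 5/18,2,6.55, 7] 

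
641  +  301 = 942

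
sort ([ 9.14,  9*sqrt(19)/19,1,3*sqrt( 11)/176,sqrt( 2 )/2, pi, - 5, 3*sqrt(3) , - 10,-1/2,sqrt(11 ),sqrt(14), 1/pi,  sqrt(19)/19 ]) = [ - 10, - 5,- 1/2, 3*sqrt (11)/176,sqrt (19) /19, 1/pi,sqrt(2)/2 , 1 , 9*sqrt( 19)/19,pi,  sqrt( 11 ), sqrt(14),3*sqrt (3), 9.14]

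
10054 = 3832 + 6222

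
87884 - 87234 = 650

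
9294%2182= 566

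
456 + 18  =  474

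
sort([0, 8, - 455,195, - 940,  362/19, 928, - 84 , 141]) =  [ -940 ,-455,-84,0, 8, 362/19, 141, 195,  928] 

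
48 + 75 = 123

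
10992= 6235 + 4757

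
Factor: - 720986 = -2^1*7^3*1051^1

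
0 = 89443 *0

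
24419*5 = 122095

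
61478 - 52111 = 9367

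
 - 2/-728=1/364 = 0.00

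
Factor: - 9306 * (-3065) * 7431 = 211953595590 = 2^1*3^3* 5^1*11^1 * 47^1*613^1*2477^1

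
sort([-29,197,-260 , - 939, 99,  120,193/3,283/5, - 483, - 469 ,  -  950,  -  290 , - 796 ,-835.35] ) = [ - 950,- 939, - 835.35 , - 796, - 483, - 469 , - 290, - 260,  -  29 , 283/5,193/3,99 , 120,197]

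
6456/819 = 7 + 241/273= 7.88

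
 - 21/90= - 7/30 =-0.23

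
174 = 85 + 89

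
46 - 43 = 3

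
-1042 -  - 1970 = 928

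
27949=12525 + 15424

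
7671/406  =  7671/406 = 18.89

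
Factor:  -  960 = -2^6 * 3^1*5^1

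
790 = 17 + 773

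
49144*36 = 1769184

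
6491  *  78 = 506298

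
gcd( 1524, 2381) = 1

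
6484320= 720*9006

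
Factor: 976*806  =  2^5 * 13^1* 31^1*61^1 = 786656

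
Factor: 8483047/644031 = 3^( - 4)*251^1*7951^( - 1)*33797^1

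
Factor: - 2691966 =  - 2^1*3^1*23^1*19507^1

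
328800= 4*82200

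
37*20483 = 757871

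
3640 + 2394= 6034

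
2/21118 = 1/10559 =0.00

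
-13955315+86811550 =72856235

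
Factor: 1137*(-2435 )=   -3^1*5^1 *379^1 * 487^1 = - 2768595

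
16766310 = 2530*6627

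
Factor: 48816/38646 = 2^3*3^1*19^(-1 )= 24/19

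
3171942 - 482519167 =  - 479347225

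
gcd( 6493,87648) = 1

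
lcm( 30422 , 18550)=760550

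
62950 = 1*62950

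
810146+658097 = 1468243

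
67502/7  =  67502/7 = 9643.14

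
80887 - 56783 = 24104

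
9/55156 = 9/55156  =  0.00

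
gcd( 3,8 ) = 1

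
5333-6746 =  - 1413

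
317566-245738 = 71828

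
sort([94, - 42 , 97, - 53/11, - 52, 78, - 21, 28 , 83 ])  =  [ - 52, - 42,  -  21,- 53/11, 28,78,  83, 94 , 97 ]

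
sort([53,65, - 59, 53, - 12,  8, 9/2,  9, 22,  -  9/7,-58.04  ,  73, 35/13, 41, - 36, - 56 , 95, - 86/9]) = [ - 59, - 58.04, - 56,-36, - 12, - 86/9,-9/7,35/13, 9/2,  8 , 9 , 22, 41, 53,53,65, 73, 95]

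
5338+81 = 5419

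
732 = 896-164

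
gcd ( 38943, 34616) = 4327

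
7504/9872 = 469/617=0.76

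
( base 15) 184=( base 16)15D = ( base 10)349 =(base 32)AT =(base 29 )c1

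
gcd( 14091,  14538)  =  3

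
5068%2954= 2114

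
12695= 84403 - 71708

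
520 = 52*10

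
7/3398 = 7/3398  =  0.00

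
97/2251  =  97/2251 = 0.04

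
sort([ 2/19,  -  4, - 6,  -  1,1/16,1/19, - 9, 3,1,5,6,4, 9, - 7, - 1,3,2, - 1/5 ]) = [ - 9, - 7, - 6, - 4, - 1, - 1, - 1/5,1/19, 1/16, 2/19, 1,2,3,  3,4,5,6,9] 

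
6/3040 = 3/1520 = 0.00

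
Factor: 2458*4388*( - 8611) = - 92875697144= -2^3*  79^1*109^1*1097^1 * 1229^1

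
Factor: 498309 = 3^1 *7^1*  61^1*389^1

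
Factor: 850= 2^1*5^2*17^1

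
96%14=12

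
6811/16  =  6811/16  =  425.69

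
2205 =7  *315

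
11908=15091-3183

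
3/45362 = 3/45362 = 0.00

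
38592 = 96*402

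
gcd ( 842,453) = 1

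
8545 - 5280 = 3265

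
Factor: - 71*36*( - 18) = 2^3*3^4*71^1 = 46008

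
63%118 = 63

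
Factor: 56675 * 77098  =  4369529150  =  2^1*5^2*7^1*2267^1*5507^1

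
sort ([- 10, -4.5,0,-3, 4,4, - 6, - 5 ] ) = [ - 10, - 6, - 5, - 4.5, - 3,0,4,4]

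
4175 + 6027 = 10202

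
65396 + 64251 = 129647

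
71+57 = 128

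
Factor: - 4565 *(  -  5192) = 23701480 = 2^3*5^1*11^2  *  59^1*83^1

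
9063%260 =223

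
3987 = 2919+1068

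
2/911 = 2/911 =0.00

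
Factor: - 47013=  - 3^1 *15671^1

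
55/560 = 11/112=0.10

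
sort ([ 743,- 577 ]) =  [ - 577, 743]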